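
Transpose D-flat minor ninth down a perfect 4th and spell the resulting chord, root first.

D-flat down a perfect 4th → A-flat. New chord: A-flat minor ninth.
A-flat — root
C-flat — minor 3rd
E-flat — perfect 5th
G-flat — minor 7th
B-flat — major 9th

A-flat, C-flat, E-flat, G-flat, B-flat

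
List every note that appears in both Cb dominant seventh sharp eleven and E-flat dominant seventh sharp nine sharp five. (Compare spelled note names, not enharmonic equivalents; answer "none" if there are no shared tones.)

E-flat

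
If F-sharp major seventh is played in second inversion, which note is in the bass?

F-sharp major seventh = F-sharp–A-sharp–C-sharp–E-sharp. Second inversion → fifth in the bass = C-sharp.

C-sharp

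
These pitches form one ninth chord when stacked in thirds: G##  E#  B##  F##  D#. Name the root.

Arranged so that each adjacent pair is a third by letter name: E# – G## – B## – D# – F##.
The bottom of that stack, E#, is the root (this is E# dominant ninth sharp five).

E#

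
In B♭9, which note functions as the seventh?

A♭

B♭9 is built on B♭; its 7th is a minor 7th above the root.
A seventh above B uses the letter A, and the minor 7th above B♭ is A♭.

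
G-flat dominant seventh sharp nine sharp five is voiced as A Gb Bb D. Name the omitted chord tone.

Fb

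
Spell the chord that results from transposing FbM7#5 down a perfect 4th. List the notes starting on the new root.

Cb, Eb, G, Bb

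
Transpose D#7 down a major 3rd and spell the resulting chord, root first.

B D♯ F♯ A

A major 3rd down from D♯ is B, so the new chord is B dominant seventh.
- root: B
- major 3rd: D♯
- perfect 5th: F♯
- minor 7th: A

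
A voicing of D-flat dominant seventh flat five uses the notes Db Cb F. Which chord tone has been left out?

Abb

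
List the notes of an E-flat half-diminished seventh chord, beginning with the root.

E-flat half-diminished seventh is a half-diminished seventh built on E-flat.
- root: E-flat
- minor 3rd: G-flat
- diminished 5th: B-double-flat
- minor 7th: D-flat

E-flat, G-flat, B-double-flat, D-flat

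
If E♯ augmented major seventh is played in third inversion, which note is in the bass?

D##

E♯ augmented major seventh in root position is E#–G##–B##–D##.
Third inversion places the seventh in the bass, which is D##.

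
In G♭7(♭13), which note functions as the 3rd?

B♭

G♭7(♭13) is built on G♭; its 3rd is a major 3rd above the root.
A third above G uses the letter B, and the major 3rd above G♭ is B♭.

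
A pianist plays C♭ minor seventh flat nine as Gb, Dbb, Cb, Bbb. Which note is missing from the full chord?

The full C♭ minor seventh flat nine chord is Cb, Ebb, Gb, Bbb, Dbb.
Comparing with the voicing, the minor 3rd (3rd) — Ebb — is absent.

Ebb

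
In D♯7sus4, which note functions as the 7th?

C♯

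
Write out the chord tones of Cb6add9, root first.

Cb6add9: six-nine on C♭.
Root: C♭
Major 3rd (3rd): E♭
Perfect 5th (5th): G♭
Major 6th (6th): A♭
Major 9th (9th): D♭

C♭, E♭, G♭, A♭, D♭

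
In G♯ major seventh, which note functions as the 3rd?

B#

G♯ major seventh is built on G#; its 3rd is a major 3rd above the root.
A third above G uses the letter B, and the major 3rd above G# is B#.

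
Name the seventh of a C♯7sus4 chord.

B

C♯7sus4 is built on C♯; its 7th is a minor 7th above the root.
A seventh above C uses the letter B, and the minor 7th above C♯ is B.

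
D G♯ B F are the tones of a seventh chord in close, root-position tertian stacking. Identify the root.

G♯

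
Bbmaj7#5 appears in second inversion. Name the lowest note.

F♯

Bbmaj7#5 = B♭–D–F♯–A. Second inversion → fifth in the bass = F♯.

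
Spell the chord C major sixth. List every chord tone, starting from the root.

C  E  G  A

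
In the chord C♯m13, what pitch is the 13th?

Root of C♯m13 = C#. The 13th is a major 13th: C# up a major 13th → A#.

A#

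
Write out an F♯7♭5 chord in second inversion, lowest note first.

C, E, F#, A#

F♯7♭5 = F#–A#–C–E; second inversion → fifth (C) lowest.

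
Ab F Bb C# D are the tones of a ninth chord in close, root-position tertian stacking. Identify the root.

Stacking in thirds gives Bb – D – F – Ab – C#, so Bb is the root — Bb dominant seventh sharp nine.

Bb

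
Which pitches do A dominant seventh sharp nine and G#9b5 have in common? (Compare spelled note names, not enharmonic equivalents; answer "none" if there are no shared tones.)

B♯

A dominant seventh sharp nine = A, C♯, E, G, B♯.
G#9b5 = G♯, B♯, D, F♯, A♯.
Shared: B♯.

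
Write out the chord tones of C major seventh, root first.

C E G B

Root C, quality major seventh:
C — root
E — major 3rd
G — perfect 5th
B — major 7th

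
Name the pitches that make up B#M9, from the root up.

B#, D##, F##, A##, C##

B#M9 is a major ninth built on B#.
B# — root
D## — major 3rd
F## — perfect 5th
A## — major 7th
C## — major 9th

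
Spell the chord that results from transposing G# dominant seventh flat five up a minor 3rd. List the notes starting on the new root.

B, D#, F, A

G# up a minor 3rd → B. New chord: B dominant seventh flat five.
- root: B
- major 3rd: D#
- diminished 5th: F
- minor 7th: A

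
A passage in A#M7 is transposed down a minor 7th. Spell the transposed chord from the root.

Transposed root: A# → B# (minor 7th down). So we spell B# major seventh:
Root: B#
Major 3rd (3rd): D##
Perfect 5th (5th): F##
Major 7th (7th): A##

B#, D##, F##, A##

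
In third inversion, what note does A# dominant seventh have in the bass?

A# dominant seventh = A-sharp–C-double-sharp–E-sharp–G-sharp. Third inversion → seventh in the bass = G-sharp.

G-sharp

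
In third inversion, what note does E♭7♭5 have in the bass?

Db

E♭7♭5 = Eb–G–Bbb–Db. Third inversion → seventh in the bass = Db.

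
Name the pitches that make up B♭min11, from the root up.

B♭min11 is a minor eleventh built on Bb.
Bb — root
Db — minor 3rd
F — perfect 5th
Ab — minor 7th
C — major 9th
Eb — perfect 11th

Bb – Db – F – Ab – C – Eb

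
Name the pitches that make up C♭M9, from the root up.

Cb  Eb  Gb  Bb  Db

Root Cb, quality major ninth:
root → Cb
3rd (major 3rd) → Eb
5th (perfect 5th) → Gb
7th (major 7th) → Bb
9th (major 9th) → Db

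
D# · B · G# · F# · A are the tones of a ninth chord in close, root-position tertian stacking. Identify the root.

G#

Arranged so that each adjacent pair is a third by letter name: G# – B – D# – F# – A.
The bottom of that stack, G#, is the root (this is G# minor seventh flat nine).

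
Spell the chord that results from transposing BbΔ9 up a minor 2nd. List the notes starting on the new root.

C♭ E♭ G♭ B♭ D♭

Transposed root: B♭ → C♭ (minor 2nd up). So we spell C♭ major ninth:
C♭ — root
E♭ — major 3rd
G♭ — perfect 5th
B♭ — major 7th
D♭ — major 9th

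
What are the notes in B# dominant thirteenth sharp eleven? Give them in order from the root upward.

B# dominant thirteenth sharp eleven: dominant thirteenth sharp eleven on B♯.
- root: B♯
- major 3rd: D𝄪
- perfect 5th: F𝄪
- minor 7th: A♯
- major 9th: C𝄪
- augmented 11th: E𝄪
- major 13th: G𝄪

B♯ – D𝄪 – F𝄪 – A♯ – C𝄪 – E𝄪 – G𝄪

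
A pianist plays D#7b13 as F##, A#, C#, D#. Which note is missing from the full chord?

B

D#7b13 = D#, F##, A#, C#, B. The voicing lacks the 13th (minor 13th), B.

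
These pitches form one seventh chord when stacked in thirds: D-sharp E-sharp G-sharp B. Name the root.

E-sharp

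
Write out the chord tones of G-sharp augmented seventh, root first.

G-sharp  B-sharp  D-double-sharp  F-sharp

Root G-sharp, quality augmented seventh:
root → G-sharp
3rd (major 3rd) → B-sharp
5th (augmented 5th) → D-double-sharp
7th (minor 7th) → F-sharp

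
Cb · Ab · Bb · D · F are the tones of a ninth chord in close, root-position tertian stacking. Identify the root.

Stacking in thirds gives Bb – D – F – Ab – Cb, so Bb is the root — Bb dominant seventh flat nine.

Bb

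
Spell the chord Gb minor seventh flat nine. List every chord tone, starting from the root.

G-flat – B-double-flat – D-flat – F-flat – A-double-flat

Gb minor seventh flat nine: minor seventh flat nine on G-flat.
root → G-flat
3rd (minor 3rd) → B-double-flat
5th (perfect 5th) → D-flat
7th (minor 7th) → F-flat
9th (minor 9th) → A-double-flat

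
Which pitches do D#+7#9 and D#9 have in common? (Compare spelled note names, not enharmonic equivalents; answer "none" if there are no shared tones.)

D#+7#9: D# F## A## C# E##
D#9: D# F## A# C# E#
Common to both → D#, F##, C#.

D#, F##, C#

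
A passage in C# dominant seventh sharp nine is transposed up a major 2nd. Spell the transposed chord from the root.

D-sharp, F-double-sharp, A-sharp, C-sharp, E-double-sharp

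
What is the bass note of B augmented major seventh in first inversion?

B augmented major seventh in root position is B–D#–F##–A#.
First inversion places the third in the bass, which is D#.

D#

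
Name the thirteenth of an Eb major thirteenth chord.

C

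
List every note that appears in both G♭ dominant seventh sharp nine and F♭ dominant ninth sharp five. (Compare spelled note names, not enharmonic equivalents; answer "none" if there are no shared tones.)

G♭ dominant seventh sharp nine: G-flat B-flat D-flat F-flat A
F♭ dominant ninth sharp five: F-flat A-flat C E-double-flat G-flat
Common to both → G-flat, F-flat.

G-flat, F-flat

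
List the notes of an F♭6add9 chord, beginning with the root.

Fb – Ab – Cb – Db – Gb

F♭6add9 is a six-nine built on Fb.
Root: Fb
Major 3rd (3rd): Ab
Perfect 5th (5th): Cb
Major 6th (6th): Db
Major 9th (9th): Gb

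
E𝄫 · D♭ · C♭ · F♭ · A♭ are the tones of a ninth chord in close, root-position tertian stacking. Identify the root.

D♭

Stacking in thirds gives D♭ – F♭ – A♭ – C♭ – E𝄫, so D♭ is the root — D♭ minor seventh flat nine.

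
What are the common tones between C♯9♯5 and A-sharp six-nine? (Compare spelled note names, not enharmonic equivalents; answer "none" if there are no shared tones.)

C♯9♯5 = C#, E#, G##, B, D#.
A-sharp six-nine = A#, C##, E#, F##, B#.
Shared: E#.

E#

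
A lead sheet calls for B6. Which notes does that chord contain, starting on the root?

B6: major sixth on B.
root → B
3rd (major 3rd) → D#
5th (perfect 5th) → F#
6th (major 6th) → G#

B  D#  F#  G#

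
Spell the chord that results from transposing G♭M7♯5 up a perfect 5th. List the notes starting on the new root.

Db – F – A – C

A perfect 5th up from Gb is Db, so the new chord is Db augmented major seventh.
root → Db
3rd (major 3rd) → F
5th (augmented 5th) → A
7th (major 7th) → C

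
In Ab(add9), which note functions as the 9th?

Bb

Root of Ab(add9) = Ab. The 9th is a major 9th: Ab up a major 9th → Bb.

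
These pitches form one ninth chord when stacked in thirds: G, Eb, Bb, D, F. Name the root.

Eb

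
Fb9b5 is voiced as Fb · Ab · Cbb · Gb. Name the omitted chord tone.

Ebb

The full Fb9b5 chord is Fb, Ab, Cbb, Ebb, Gb.
Comparing with the voicing, the minor 7th (7th) — Ebb — is absent.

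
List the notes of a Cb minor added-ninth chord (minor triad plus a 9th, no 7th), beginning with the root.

C-flat, E-double-flat, G-flat, D-flat

Cb minor added-ninth is a minor added-ninth built on C-flat.
- root: C-flat
- minor 3rd: E-double-flat
- perfect 5th: G-flat
- major 9th: D-flat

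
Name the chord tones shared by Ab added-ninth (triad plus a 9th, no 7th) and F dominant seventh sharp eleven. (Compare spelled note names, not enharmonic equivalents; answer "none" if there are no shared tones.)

C E-flat

Ab added-ninth: A-flat C E-flat B-flat
F dominant seventh sharp eleven: F A C E-flat B
Common to both → C, E-flat.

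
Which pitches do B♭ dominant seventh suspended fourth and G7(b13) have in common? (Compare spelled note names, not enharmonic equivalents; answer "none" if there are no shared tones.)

B♭ dominant seventh suspended fourth: Bb Eb F Ab
G7(b13): G B D F Eb
Common to both → Eb, F.

Eb – F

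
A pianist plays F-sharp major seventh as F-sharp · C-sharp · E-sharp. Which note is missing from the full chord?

F-sharp major seventh = F-sharp, A-sharp, C-sharp, E-sharp. The voicing lacks the 3rd (major 3rd), A-sharp.

A-sharp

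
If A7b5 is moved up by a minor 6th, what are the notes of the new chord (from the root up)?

F A Cb Eb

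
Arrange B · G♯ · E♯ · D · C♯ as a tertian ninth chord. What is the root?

Stacking in thirds gives C♯ – E♯ – G♯ – B – D, so C♯ is the root — C♯ dominant seventh flat nine.

C♯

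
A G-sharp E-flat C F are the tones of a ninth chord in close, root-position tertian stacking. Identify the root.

F

Stacking in thirds gives F – A – C – E-flat – G-sharp, so F is the root — F dominant seventh sharp nine.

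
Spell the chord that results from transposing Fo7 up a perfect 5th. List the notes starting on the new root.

F up a perfect 5th → C. New chord: C diminished seventh.
Root: C
Minor 3rd (3rd): Eb
Diminished 5th (5th): Gb
Diminished 7th (7th): Bbb

C Eb Gb Bbb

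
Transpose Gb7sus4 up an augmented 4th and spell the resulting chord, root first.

Gb up an augmented 4th → C. New chord: C dominant seventh suspended fourth.
- root: C
- perfect 4th: F
- perfect 5th: G
- minor 7th: Bb

C, F, G, Bb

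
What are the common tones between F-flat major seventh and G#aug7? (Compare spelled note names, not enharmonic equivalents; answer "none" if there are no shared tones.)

F-flat major seventh = Fb, Ab, Cb, Eb.
G#aug7 = G#, B#, D##, F#.
Shared: none.

none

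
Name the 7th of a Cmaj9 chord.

B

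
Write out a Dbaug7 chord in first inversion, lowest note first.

In root position, Dbaug7 is Db–F–A–Cb.
First inversion puts the third (F) in the bass.

F – A – Cb – Db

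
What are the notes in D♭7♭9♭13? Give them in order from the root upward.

D♭7♭9♭13: dominant seventh flat nine flat thirteen on Db.
Root: Db
Major 3rd (3rd): F
Perfect 5th (5th): Ab
Minor 7th (7th): Cb
Minor 9th (9th): Ebb
Minor 13th (13th): Bbb

Db, F, Ab, Cb, Ebb, Bbb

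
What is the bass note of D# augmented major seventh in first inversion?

D# augmented major seventh = D♯–F𝄪–A𝄪–C𝄪. First inversion → third in the bass = F𝄪.

F𝄪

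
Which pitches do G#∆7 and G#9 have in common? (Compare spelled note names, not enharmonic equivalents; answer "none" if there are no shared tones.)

G# – B# – D#

G#∆7: G# B# D# F##
G#9: G# B# D# F# A#
Common to both → G#, B#, D#.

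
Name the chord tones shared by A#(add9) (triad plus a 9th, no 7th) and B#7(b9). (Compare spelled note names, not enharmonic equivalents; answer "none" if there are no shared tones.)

A♯ – B♯

A#(add9): A♯ C𝄪 E♯ B♯
B#7(b9): B♯ D𝄪 F𝄪 A♯ C♯
Common to both → A♯, B♯.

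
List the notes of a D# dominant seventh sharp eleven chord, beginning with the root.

D#  F##  A#  C#  G##

D# dominant seventh sharp eleven: dominant seventh sharp eleven on D#.
D# — root
F## — major 3rd
A# — perfect 5th
C# — minor 7th
G## — augmented 11th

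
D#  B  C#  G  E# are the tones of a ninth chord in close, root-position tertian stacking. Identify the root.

C#

Stacking in thirds gives C# – E# – G – B – D#, so C# is the root — C# dominant ninth flat five.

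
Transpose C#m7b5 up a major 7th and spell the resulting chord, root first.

B#, D#, F#, A#

A major 7th up from C# is B#, so the new chord is B# half-diminished seventh.
- root: B#
- minor 3rd: D#
- diminished 5th: F#
- minor 7th: A#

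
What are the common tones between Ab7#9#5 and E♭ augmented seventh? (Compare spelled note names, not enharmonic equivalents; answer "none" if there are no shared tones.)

Ab7#9#5 = A♭, C, E, G♭, B.
E♭ augmented seventh = E♭, G, B, D♭.
Shared: B.

B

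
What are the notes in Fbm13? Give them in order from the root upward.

Fb – Abb – Cb – Ebb – Gb – Bbb – Db

Fbm13: minor thirteenth on Fb.
Fb — root
Abb — minor 3rd
Cb — perfect 5th
Ebb — minor 7th
Gb — major 9th
Bbb — perfect 11th
Db — major 13th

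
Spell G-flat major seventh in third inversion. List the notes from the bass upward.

F Gb Bb Db

G-flat major seventh = Gb–Bb–Db–F; third inversion → seventh (F) lowest.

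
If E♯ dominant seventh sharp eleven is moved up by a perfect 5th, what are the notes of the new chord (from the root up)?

E-sharp up a perfect 5th → B-sharp. New chord: B-sharp dominant seventh sharp eleven.
root → B-sharp
3rd (major 3rd) → D-double-sharp
5th (perfect 5th) → F-double-sharp
7th (minor 7th) → A-sharp
11th (augmented 11th) → E-double-sharp

B-sharp, D-double-sharp, F-double-sharp, A-sharp, E-double-sharp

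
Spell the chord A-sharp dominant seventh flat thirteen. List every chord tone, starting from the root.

A-sharp – C-double-sharp – E-sharp – G-sharp – F-sharp

A-sharp dominant seventh flat thirteen: dominant seventh flat thirteen on A-sharp.
Root: A-sharp
Major 3rd (3rd): C-double-sharp
Perfect 5th (5th): E-sharp
Minor 7th (7th): G-sharp
Minor 13th (13th): F-sharp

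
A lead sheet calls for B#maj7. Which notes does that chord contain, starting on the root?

B#  D##  F##  A##

B#maj7: major seventh on B#.
root → B#
3rd (major 3rd) → D##
5th (perfect 5th) → F##
7th (major 7th) → A##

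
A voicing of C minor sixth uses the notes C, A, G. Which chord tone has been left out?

C minor sixth = C, Eb, G, A. The voicing lacks the 3rd (minor 3rd), Eb.

Eb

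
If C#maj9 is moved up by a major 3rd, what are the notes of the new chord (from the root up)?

E# – G## – B# – D## – F##

A major 3rd up from C# is E#, so the new chord is E# major ninth.
E# — root
G## — major 3rd
B# — perfect 5th
D## — major 7th
F## — major 9th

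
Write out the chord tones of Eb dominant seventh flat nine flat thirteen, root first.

E-flat G B-flat D-flat F-flat C-flat

Eb dominant seventh flat nine flat thirteen: dominant seventh flat nine flat thirteen on E-flat.
- root: E-flat
- major 3rd: G
- perfect 5th: B-flat
- minor 7th: D-flat
- minor 9th: F-flat
- minor 13th: C-flat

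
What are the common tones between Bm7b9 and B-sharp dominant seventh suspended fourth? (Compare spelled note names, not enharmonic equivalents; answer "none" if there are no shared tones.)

none

Bm7b9: B D F# A C
B-sharp dominant seventh suspended fourth: B# E# F## A#
Common to both → none.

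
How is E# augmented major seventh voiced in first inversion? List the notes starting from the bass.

G## B## D## E#

E# augmented major seventh = E#–G##–B##–D##; first inversion → third (G##) lowest.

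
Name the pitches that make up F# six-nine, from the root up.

F# six-nine is a six-nine built on F#.
Root: F#
Major 3rd (3rd): A#
Perfect 5th (5th): C#
Major 6th (6th): D#
Major 9th (9th): G#

F#  A#  C#  D#  G#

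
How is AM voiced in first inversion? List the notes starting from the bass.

In root position, AM is A–C♯–E.
First inversion puts the third (C♯) in the bass.

C♯, E, A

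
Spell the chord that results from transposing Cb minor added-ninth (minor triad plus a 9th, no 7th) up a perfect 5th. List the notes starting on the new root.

Gb Bbb Db Ab

A perfect 5th up from Cb is Gb, so the new chord is Gb minor added-ninth.
- root: Gb
- minor 3rd: Bbb
- perfect 5th: Db
- major 9th: Ab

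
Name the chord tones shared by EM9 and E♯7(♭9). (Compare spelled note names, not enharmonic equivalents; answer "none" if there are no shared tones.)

D#, F#

EM9: E G# B D# F#
E♯7(♭9): E# G## B# D# F#
Common to both → D#, F#.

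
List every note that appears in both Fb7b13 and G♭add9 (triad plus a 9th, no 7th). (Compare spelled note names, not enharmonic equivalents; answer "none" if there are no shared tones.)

Fb7b13: F♭ A♭ C♭ E𝄫 D𝄫
G♭add9: G♭ B♭ D♭ A♭
Common to both → A♭.

A♭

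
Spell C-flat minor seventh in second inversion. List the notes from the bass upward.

In root position, C-flat minor seventh is C-flat–E-double-flat–G-flat–B-double-flat.
Second inversion puts the fifth (G-flat) in the bass.

G-flat B-double-flat C-flat E-double-flat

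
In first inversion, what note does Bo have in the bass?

Bo = B–D–F. First inversion → third in the bass = D.

D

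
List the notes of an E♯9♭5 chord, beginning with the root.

E♯9♭5: dominant ninth flat five on E♯.
E♯ — root
G𝄪 — major 3rd
B — diminished 5th
D♯ — minor 7th
F𝄪 — major 9th

E♯, G𝄪, B, D♯, F𝄪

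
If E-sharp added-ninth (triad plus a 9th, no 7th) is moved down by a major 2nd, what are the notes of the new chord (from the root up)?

D-sharp  F-double-sharp  A-sharp  E-sharp

Transposed root: E-sharp → D-sharp (major 2nd down). So we spell D-sharp added-ninth:
Root: D-sharp
Major 3rd (3rd): F-double-sharp
Perfect 5th (5th): A-sharp
Major 9th (9th): E-sharp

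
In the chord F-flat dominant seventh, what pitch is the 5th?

Cb

Root of F-flat dominant seventh = Fb. The 5th is a perfect 5th: Fb up a perfect 5th → Cb.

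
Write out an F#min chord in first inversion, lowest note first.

F#min = F#–A–C#; first inversion → third (A) lowest.

A C# F#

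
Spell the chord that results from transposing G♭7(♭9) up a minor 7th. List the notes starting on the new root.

Gb up a minor 7th → Fb. New chord: Fb dominant seventh flat nine.
- root: Fb
- major 3rd: Ab
- perfect 5th: Cb
- minor 7th: Ebb
- minor 9th: Gbb

Fb, Ab, Cb, Ebb, Gbb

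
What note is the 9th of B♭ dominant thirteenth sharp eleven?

Root of B♭ dominant thirteenth sharp eleven = B♭. The 9th is a major 9th: B♭ up a major 9th → C.

C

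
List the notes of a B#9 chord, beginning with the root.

Root B#, quality dominant ninth:
root → B#
3rd (major 3rd) → D##
5th (perfect 5th) → F##
7th (minor 7th) → A#
9th (major 9th) → C##

B#, D##, F##, A#, C##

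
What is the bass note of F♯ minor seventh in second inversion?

F♯ minor seventh in root position is F-sharp–A–C-sharp–E.
Second inversion places the fifth in the bass, which is C-sharp.

C-sharp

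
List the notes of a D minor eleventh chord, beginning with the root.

D minor eleventh is a minor eleventh built on D.
D — root
F — minor 3rd
A — perfect 5th
C — minor 7th
E — major 9th
G — perfect 11th

D, F, A, C, E, G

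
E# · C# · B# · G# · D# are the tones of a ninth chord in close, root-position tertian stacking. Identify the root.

C#

Stacking in thirds gives C# – E# – G# – B# – D#, so C# is the root — C# major ninth.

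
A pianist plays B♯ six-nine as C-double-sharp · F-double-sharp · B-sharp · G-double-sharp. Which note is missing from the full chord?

B♯ six-nine = B-sharp, D-double-sharp, F-double-sharp, G-double-sharp, C-double-sharp. The voicing lacks the 3rd (major 3rd), D-double-sharp.

D-double-sharp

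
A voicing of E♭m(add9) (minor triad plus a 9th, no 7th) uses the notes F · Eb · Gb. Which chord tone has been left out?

The full E♭m(add9) chord is Eb, Gb, Bb, F.
Comparing with the voicing, the perfect 5th (5th) — Bb — is absent.

Bb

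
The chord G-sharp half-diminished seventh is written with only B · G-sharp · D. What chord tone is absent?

F-sharp

G-sharp half-diminished seventh = G-sharp, B, D, F-sharp. The voicing lacks the 7th (minor 7th), F-sharp.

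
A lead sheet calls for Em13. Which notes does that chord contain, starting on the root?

E G B D F# A C#

Em13: minor thirteenth on E.
Root: E
Minor 3rd (3rd): G
Perfect 5th (5th): B
Minor 7th (7th): D
Major 9th (9th): F#
Perfect 11th (11th): A
Major 13th (13th): C#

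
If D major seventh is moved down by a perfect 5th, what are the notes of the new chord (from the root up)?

A perfect 5th down from D is G, so the new chord is G major seventh.
G — root
B — major 3rd
D — perfect 5th
F-sharp — major 7th

G, B, D, F-sharp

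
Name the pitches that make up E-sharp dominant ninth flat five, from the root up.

Root E-sharp, quality dominant ninth flat five:
E-sharp — root
G-double-sharp — major 3rd
B — diminished 5th
D-sharp — minor 7th
F-double-sharp — major 9th

E-sharp – G-double-sharp – B – D-sharp – F-double-sharp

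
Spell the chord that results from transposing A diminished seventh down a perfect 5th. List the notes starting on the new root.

Transposed root: A → D (perfect 5th down). So we spell D diminished seventh:
- root: D
- minor 3rd: F
- diminished 5th: A-flat
- diminished 7th: C-flat

D, F, A-flat, C-flat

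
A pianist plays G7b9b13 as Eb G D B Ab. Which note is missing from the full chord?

F

G7b9b13 = G, B, D, F, Ab, Eb. The voicing lacks the 7th (minor 7th), F.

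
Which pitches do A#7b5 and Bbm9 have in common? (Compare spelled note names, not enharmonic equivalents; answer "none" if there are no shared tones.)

A#7b5 = A♯, C𝄪, E, G♯.
Bbm9 = B♭, D♭, F, A♭, C.
Shared: none.

none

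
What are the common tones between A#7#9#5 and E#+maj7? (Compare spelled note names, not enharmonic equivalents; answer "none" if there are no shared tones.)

A#7#9#5: A♯ C𝄪 E𝄪 G♯ B𝄪
E#+maj7: E♯ G𝄪 B𝄪 D𝄪
Common to both → B𝄪.

B𝄪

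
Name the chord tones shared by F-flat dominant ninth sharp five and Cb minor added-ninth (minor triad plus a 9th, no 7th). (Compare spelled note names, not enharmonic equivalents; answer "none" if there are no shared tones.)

F-flat dominant ninth sharp five = Fb, Ab, C, Ebb, Gb.
Cb minor added-ninth = Cb, Ebb, Gb, Db.
Shared: Ebb, Gb.

Ebb  Gb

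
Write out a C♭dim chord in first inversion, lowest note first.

Ebb Gbb Cb

C♭dim = Cb–Ebb–Gbb; first inversion → third (Ebb) lowest.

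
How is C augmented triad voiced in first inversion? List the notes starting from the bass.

C augmented triad = C–E–G#; first inversion → third (E) lowest.

E, G#, C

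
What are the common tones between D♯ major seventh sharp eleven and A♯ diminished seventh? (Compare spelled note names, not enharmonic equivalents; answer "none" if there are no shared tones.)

A#

D♯ major seventh sharp eleven = D#, F##, A#, C##, G##.
A♯ diminished seventh = A#, C#, E, G.
Shared: A#.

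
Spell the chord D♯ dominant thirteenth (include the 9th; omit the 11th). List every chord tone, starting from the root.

D♯ dominant thirteenth is a dominant thirteenth built on D-sharp.
D-sharp — root
F-double-sharp — major 3rd
A-sharp — perfect 5th
C-sharp — minor 7th
E-sharp — major 9th
B-sharp — major 13th

D-sharp, F-double-sharp, A-sharp, C-sharp, E-sharp, B-sharp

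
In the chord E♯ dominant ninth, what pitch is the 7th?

D#

Root of E♯ dominant ninth = E#. The 7th is a minor 7th: E# up a minor 7th → D#.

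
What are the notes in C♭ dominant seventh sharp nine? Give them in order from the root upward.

Root C-flat, quality dominant seventh sharp nine:
- root: C-flat
- major 3rd: E-flat
- perfect 5th: G-flat
- minor 7th: B-double-flat
- augmented 9th: D

C-flat, E-flat, G-flat, B-double-flat, D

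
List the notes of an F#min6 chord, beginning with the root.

F#, A, C#, D#

Root F#, quality minor sixth:
- root: F#
- minor 3rd: A
- perfect 5th: C#
- major 6th: D#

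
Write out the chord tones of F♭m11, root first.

Fb  Abb  Cb  Ebb  Gb  Bbb

F♭m11: minor eleventh on Fb.
Root: Fb
Minor 3rd (3rd): Abb
Perfect 5th (5th): Cb
Minor 7th (7th): Ebb
Major 9th (9th): Gb
Perfect 11th (11th): Bbb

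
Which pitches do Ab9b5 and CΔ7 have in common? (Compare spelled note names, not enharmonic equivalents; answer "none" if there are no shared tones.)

Ab9b5: Ab C Ebb Gb Bb
CΔ7: C E G B
Common to both → C.

C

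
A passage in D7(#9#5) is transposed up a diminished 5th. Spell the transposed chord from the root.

A diminished 5th up from D is Ab, so the new chord is Ab dominant seventh sharp nine sharp five.
root → Ab
3rd (major 3rd) → C
5th (augmented 5th) → E
7th (minor 7th) → Gb
9th (augmented 9th) → B

Ab, C, E, Gb, B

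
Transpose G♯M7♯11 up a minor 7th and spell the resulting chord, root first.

F#, A#, C#, E#, B#

A minor 7th up from G# is F#, so the new chord is F# major seventh sharp eleven.
- root: F#
- major 3rd: A#
- perfect 5th: C#
- major 7th: E#
- augmented 11th: B#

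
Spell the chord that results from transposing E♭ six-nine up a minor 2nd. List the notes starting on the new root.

A minor 2nd up from E-flat is F-flat, so the new chord is F-flat six-nine.
- root: F-flat
- major 3rd: A-flat
- perfect 5th: C-flat
- major 6th: D-flat
- major 9th: G-flat

F-flat A-flat C-flat D-flat G-flat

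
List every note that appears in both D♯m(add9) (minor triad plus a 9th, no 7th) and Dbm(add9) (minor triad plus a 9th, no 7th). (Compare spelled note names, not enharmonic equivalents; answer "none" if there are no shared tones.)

D♯m(add9): D# F# A# E#
Dbm(add9): Db Fb Ab Eb
Common to both → none.

none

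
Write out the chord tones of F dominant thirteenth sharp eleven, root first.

F  A  C  E♭  G  B  D

Root F, quality dominant thirteenth sharp eleven:
root → F
3rd (major 3rd) → A
5th (perfect 5th) → C
7th (minor 7th) → E♭
9th (major 9th) → G
11th (augmented 11th) → B
13th (major 13th) → D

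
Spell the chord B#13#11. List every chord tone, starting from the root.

B#, D##, F##, A#, C##, E##, G##

B#13#11 is a dominant thirteenth sharp eleven built on B#.
- root: B#
- major 3rd: D##
- perfect 5th: F##
- minor 7th: A#
- major 9th: C##
- augmented 11th: E##
- major 13th: G##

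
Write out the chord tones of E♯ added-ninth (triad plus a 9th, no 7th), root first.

E# – G## – B# – F##

E♯ added-ninth is an added-ninth built on E#.
- root: E#
- major 3rd: G##
- perfect 5th: B#
- major 9th: F##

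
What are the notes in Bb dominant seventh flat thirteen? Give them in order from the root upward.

B-flat  D  F  A-flat  G-flat

Bb dominant seventh flat thirteen is a dominant seventh flat thirteen built on B-flat.
- root: B-flat
- major 3rd: D
- perfect 5th: F
- minor 7th: A-flat
- minor 13th: G-flat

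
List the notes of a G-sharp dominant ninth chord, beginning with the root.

G-sharp – B-sharp – D-sharp – F-sharp – A-sharp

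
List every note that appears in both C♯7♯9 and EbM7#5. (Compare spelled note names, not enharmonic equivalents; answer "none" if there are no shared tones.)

B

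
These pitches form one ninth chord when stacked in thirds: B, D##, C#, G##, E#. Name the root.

C#

Stacking in thirds gives C# – E# – G## – B – D##, so C# is the root — C# dominant seventh sharp nine sharp five.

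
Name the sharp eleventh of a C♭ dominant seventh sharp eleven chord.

F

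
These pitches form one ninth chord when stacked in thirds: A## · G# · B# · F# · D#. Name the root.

G#

Arranged so that each adjacent pair is a third by letter name: G# – B# – D# – F# – A##.
The bottom of that stack, G#, is the root (this is G# dominant seventh sharp nine).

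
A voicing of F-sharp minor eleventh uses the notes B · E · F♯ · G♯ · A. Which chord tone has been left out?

C♯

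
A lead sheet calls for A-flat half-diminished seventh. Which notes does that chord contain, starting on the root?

A-flat C-flat E-double-flat G-flat

Root A-flat, quality half-diminished seventh:
A-flat — root
C-flat — minor 3rd
E-double-flat — diminished 5th
G-flat — minor 7th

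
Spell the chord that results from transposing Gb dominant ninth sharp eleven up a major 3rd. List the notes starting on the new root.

A major 3rd up from Gb is Bb, so the new chord is Bb dominant ninth sharp eleven.
Bb — root
D — major 3rd
F — perfect 5th
Ab — minor 7th
C — major 9th
E — augmented 11th

Bb  D  F  Ab  C  E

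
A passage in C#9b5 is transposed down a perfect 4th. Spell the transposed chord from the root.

G♯ B♯ D F♯ A♯

C♯ down a perfect 4th → G♯. New chord: G♯ dominant ninth flat five.
G♯ — root
B♯ — major 3rd
D — diminished 5th
F♯ — minor 7th
A♯ — major 9th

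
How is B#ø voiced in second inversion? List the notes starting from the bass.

F# A# B# D#

B#ø = B#–D#–F#–A#; second inversion → fifth (F#) lowest.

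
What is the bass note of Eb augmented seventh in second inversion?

Eb augmented seventh in root position is Eb–G–B–Db.
Second inversion places the fifth in the bass, which is B.

B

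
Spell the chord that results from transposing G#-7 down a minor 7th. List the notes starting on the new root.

A minor 7th down from G# is A#, so the new chord is A# minor seventh.
root → A#
3rd (minor 3rd) → C#
5th (perfect 5th) → E#
7th (minor 7th) → G#

A#, C#, E#, G#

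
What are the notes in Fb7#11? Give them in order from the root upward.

Fb, Ab, Cb, Ebb, Bb

Root Fb, quality dominant seventh sharp eleven:
Fb — root
Ab — major 3rd
Cb — perfect 5th
Ebb — minor 7th
Bb — augmented 11th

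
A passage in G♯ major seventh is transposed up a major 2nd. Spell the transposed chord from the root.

Transposed root: G-sharp → A-sharp (major 2nd up). So we spell A-sharp major seventh:
A-sharp — root
C-double-sharp — major 3rd
E-sharp — perfect 5th
G-double-sharp — major 7th

A-sharp  C-double-sharp  E-sharp  G-double-sharp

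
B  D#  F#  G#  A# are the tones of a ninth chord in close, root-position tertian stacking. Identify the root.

G#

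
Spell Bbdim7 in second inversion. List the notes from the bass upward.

Fb Abb Bb Db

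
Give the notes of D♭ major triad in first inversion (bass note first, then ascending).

D♭ major triad = D-flat–F–A-flat; first inversion → third (F) lowest.

F, A-flat, D-flat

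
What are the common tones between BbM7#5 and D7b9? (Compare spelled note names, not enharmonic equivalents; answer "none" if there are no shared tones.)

BbM7#5: B♭ D F♯ A
D7b9: D F♯ A C E♭
Common to both → D, F♯, A.

D, F♯, A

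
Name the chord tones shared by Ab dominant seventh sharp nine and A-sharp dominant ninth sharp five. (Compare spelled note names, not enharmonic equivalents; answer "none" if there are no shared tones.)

none

Ab dominant seventh sharp nine = A-flat, C, E-flat, G-flat, B.
A-sharp dominant ninth sharp five = A-sharp, C-double-sharp, E-double-sharp, G-sharp, B-sharp.
Shared: none.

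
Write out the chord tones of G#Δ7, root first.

Root G#, quality major seventh:
root → G#
3rd (major 3rd) → B#
5th (perfect 5th) → D#
7th (major 7th) → F##

G#, B#, D#, F##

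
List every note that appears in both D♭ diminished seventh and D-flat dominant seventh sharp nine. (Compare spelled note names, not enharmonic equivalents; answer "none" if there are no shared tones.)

D♭ diminished seventh = Db, Fb, Abb, Cbb.
D-flat dominant seventh sharp nine = Db, F, Ab, Cb, E.
Shared: Db.

Db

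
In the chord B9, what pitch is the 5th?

F#

Root of B9 = B. The 5th is a perfect 5th: B up a perfect 5th → F#.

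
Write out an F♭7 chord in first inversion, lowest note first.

Ab Cb Ebb Fb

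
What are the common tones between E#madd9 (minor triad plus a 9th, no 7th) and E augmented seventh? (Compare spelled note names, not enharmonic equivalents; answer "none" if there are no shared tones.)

E#madd9 = E#, G#, B#, F##.
E augmented seventh = E, G#, B#, D.
Shared: G#, B#.

G#  B#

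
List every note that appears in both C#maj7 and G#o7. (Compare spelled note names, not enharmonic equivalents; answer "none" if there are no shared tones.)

C#maj7 = C#, E#, G#, B#.
G#o7 = G#, B, D, F.
Shared: G#.

G#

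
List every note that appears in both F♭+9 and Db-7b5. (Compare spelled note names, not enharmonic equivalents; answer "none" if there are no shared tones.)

F♭+9 = Fb, Ab, C, Ebb, Gb.
Db-7b5 = Db, Fb, Abb, Cb.
Shared: Fb.

Fb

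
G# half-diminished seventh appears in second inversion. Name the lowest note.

G# half-diminished seventh = G#–B–D–F#. Second inversion → fifth in the bass = D.

D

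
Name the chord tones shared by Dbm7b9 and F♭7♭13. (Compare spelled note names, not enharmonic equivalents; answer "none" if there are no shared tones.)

Fb – Ab – Cb – Ebb

Dbm7b9 = Db, Fb, Ab, Cb, Ebb.
F♭7♭13 = Fb, Ab, Cb, Ebb, Dbb.
Shared: Fb, Ab, Cb, Ebb.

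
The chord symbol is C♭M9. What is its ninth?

C♭M9 is built on Cb; its 9th is a major 9th above the root.
A second above C uses the letter D, and the major 9th above Cb is Db.

Db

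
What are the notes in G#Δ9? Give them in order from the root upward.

G#, B#, D#, F##, A#

G#Δ9: major ninth on G#.
- root: G#
- major 3rd: B#
- perfect 5th: D#
- major 7th: F##
- major 9th: A#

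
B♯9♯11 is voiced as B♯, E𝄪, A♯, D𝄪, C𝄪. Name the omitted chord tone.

F𝄪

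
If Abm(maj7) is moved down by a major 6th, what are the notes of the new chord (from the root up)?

A major 6th down from Ab is Cb, so the new chord is Cb minor-major seventh.
- root: Cb
- minor 3rd: Ebb
- perfect 5th: Gb
- major 7th: Bb

Cb, Ebb, Gb, Bb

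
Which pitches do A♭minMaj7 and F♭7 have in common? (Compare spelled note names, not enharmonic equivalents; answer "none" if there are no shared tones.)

Ab – Cb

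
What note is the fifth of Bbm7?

F

Root of Bbm7 = Bb. The 5th is a perfect 5th: Bb up a perfect 5th → F.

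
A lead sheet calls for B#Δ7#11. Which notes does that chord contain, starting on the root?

B#Δ7#11 is a major seventh sharp eleven built on B#.
root → B#
3rd (major 3rd) → D##
5th (perfect 5th) → F##
7th (major 7th) → A##
11th (augmented 11th) → E##

B#, D##, F##, A##, E##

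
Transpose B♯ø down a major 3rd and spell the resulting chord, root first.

B# down a major 3rd → G#. New chord: G# half-diminished seventh.
Root: G#
Minor 3rd (3rd): B
Diminished 5th (5th): D
Minor 7th (7th): F#

G# B D F#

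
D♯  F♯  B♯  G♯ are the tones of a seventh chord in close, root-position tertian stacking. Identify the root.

Stacking in thirds gives G♯ – B♯ – D♯ – F♯, so G♯ is the root — G♯ dominant seventh.

G♯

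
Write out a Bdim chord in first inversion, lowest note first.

Bdim = B–D–F; first inversion → third (D) lowest.

D – F – B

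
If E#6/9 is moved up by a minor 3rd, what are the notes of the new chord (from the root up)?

Transposed root: E♯ → G♯ (minor 3rd up). So we spell G♯ six-nine:
root → G♯
3rd (major 3rd) → B♯
5th (perfect 5th) → D♯
6th (major 6th) → E♯
9th (major 9th) → A♯

G♯ B♯ D♯ E♯ A♯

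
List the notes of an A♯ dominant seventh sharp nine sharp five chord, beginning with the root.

A# – C## – E## – G# – B##

A♯ dominant seventh sharp nine sharp five is a dominant seventh sharp nine sharp five built on A#.
A# — root
C## — major 3rd
E## — augmented 5th
G# — minor 7th
B## — augmented 9th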